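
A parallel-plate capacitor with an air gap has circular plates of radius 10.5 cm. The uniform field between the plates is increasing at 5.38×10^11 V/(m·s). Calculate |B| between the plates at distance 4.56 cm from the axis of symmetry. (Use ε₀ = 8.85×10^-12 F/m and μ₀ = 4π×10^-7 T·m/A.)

1.36×10^-7 T

Total displacement current: I_d = ε₀(πR²)(dE/dt) = (8.85×10^-12)(0.03464)(5.38×10^11) = 0.1649 A.
∮B·dl = μ₀ I_d,enc with I_d,enc = I_d r²/R² = 0.03110 A; so B = μ₀ I_d,enc/(2πr) = 1.36×10^-7 T.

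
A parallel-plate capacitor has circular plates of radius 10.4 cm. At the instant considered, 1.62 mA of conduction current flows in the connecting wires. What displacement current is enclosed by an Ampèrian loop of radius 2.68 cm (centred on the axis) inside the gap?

1.08×10^-4 A

No conduction current crosses the gap, so I_d there equals the 1.62×10^-3 A in the leads.
Through an area πr² the displacement current is I_d·(πr²/πR²) = I_d (r/R)² = 1.08×10^-4 A.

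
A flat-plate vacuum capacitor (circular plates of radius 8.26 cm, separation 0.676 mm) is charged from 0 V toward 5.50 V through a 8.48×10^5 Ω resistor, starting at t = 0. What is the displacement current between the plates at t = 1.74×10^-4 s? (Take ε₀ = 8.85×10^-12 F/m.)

3.12×10^-6 A

C = ε₀A/d = (8.85×10^-12)(0.02143)/(6.76×10^-4) = 2.806×10^-10 F and τ = RC = 2.379×10^-4 s. I_d in the gap equals the RC charging current.
I_d(t) = (V₀/R) e^(−t/τ) = 6.486×10^-6 · e^(−0.7314) = 3.12×10^-6 A.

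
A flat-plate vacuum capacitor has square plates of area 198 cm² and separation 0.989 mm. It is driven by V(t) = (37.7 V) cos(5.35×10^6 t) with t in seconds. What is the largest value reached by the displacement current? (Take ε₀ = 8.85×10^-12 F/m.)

0.0357 A

(dE/dt)_max = V₀ω/d = 2.039×10^11 V/(m·s); ω = 5.35×10^6 rad/s.
I_d,max = ε₀ A (dE/dt)_max = (8.85×10^-12)(0.0198)(2.039×10^11) = 0.0357 A.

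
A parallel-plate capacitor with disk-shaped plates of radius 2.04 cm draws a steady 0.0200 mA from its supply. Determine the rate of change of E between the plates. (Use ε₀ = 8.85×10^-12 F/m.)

1.73×10^9 V/(m·s)

Charge continuity gives I_d = I = 2.00×10^-5 A between the plates.
Since I_d = ε₀ A dE/dt, dE/dt = I_d/(ε₀A) = (2.00×10^-5)/((8.85×10^-12)(1.307×10^-3)) = 1.73×10^9 V/(m·s).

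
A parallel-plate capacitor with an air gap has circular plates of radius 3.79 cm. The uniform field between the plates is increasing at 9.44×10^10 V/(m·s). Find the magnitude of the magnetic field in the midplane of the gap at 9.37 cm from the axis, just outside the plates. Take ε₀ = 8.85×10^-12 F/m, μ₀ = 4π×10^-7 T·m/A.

Through the whole plate area (πR² = 4.513×10^-3 m²), I_d = ε₀ πR² dE/dt = 3.770×10^-3 A.
For r ≥ R the full I_d is enclosed: B = μ₀ I_d/(2πr) = (4π×10^-7)(3.770×10^-3)/(2π·0.0937) = 8.05×10^-9 T.

8.05×10^-9 T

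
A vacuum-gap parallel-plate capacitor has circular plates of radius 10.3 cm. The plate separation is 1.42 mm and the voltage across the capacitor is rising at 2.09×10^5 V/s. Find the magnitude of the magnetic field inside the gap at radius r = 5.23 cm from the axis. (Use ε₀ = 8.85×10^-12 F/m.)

4.28×10^-11 T

I_d = C dV/dt with C = ε₀πR²/d = 2.077×10^-10 F, so I_d = (2.077×10^-10)(2.09×10^5) = 4.341×10^-5 A.
An Ampèrian loop of radius r encloses a fraction (r/R)² of I_d. Then B·2πr = μ₀ I_d (r/R)², giving B = μ₀ I_d r/(2πR²) = 4.28×10^-11 T.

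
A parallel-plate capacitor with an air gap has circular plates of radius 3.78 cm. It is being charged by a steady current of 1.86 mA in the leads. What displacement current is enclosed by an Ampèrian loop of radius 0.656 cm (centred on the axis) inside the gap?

5.60×10^-5 A

No conduction current crosses the gap, so I_d there equals the 1.86×10^-3 A in the leads.
Since J_d is uniform, the enclosed fraction is (r/R)² = 0.03012, giving I_d,enc = 5.60×10^-5 A.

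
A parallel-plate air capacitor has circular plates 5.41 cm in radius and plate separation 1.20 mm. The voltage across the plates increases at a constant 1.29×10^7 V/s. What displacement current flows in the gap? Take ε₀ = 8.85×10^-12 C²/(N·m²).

The displacement current equals the charging current C dV/dt. With C = ε₀A/d = (8.85×10^-12)(9.195×10^-3)/(1.20×10^-3) = 6.781×10^-11 F, I_d = (6.781×10^-11)(1.29×10^7) = 8.75×10^-4 A.

8.75×10^-4 A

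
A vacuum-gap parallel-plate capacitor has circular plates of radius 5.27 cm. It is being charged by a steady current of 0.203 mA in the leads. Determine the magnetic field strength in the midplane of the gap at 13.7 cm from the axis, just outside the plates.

2.96×10^-10 T

Between the plates the displacement current equals the wire current: I_d = 0.203 mA = 2.03×10^-4 A.
Outside the plates the loop encloses all of I_d, so B·2πr = μ₀ I_d and B = 2.96×10^-10 T.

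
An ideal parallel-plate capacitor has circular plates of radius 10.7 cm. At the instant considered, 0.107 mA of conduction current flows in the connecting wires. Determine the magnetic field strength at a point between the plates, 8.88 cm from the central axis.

Between the plates the displacement current equals the wire current: I_d = 0.107 mA = 1.07×10^-4 A.
∮B·dl = μ₀ I_d,enc with I_d,enc = I_d r²/R² = 7.370×10^-5 A; so B = μ₀ I_d,enc/(2πr) = 1.66×10^-10 T.

1.66×10^-10 T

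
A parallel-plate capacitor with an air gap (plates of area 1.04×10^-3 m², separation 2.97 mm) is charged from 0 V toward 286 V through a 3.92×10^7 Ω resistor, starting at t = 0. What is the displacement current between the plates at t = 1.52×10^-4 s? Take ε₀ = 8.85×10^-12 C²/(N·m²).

With C = ε₀A/d = (8.85×10^-12)(1.04×10^-3)/(2.97×10^-3) = 3.099×10^-12 F, the time constant is τ = RC = 1.215×10^-4 s, so t/τ = 1.251 and e^(−t/τ) = 0.2862.
I_d = I_cond = (V₀/R) e^(−t/τ) = (7.296×10^-6)(0.2862) = 2.09×10^-6 A.

2.09×10^-6 A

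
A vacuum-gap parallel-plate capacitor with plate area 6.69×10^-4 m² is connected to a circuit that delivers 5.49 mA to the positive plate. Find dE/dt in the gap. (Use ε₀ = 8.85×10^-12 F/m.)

9.27×10^11 V/(m·s)

The displacement current between the plates equals the conduction current, I_d = 5.49 mA.
Inverting I_d = ε₀ A dE/dt gives dE/dt = 5.49×10^-3 / (8.85×10^-12 · 6.69×10^-4) = 9.27×10^11 V/(m·s).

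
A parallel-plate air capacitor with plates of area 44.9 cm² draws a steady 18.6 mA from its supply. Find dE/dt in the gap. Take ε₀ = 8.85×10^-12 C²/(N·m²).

4.68×10^11 V/(m·s)

The displacement current between the plates equals the conduction current, I_d = 18.6 mA.
Since I_d = ε₀ A dE/dt, dE/dt = I_d/(ε₀A) = (0.0186)/((8.85×10^-12)(4.49×10^-3)) = 4.68×10^11 V/(m·s).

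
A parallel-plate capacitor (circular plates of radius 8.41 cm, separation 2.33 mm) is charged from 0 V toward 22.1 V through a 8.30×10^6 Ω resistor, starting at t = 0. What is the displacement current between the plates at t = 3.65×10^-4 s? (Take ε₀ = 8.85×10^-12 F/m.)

1.58×10^-6 A

With C = ε₀A/d = (8.85×10^-12)(0.02222)/(2.33×10^-3) = 8.440×10^-11 F, the time constant is τ = RC = 7.005×10^-4 s, so t/τ = 0.5211 and e^(−t/τ) = 0.5939.
I_d = I_cond = (V₀/R) e^(−t/τ) = (2.663×10^-6)(0.5939) = 1.58×10^-6 A.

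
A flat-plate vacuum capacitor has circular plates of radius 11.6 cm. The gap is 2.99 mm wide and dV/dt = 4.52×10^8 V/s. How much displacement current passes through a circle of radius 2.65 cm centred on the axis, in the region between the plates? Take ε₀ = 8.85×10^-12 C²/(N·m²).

I_d = C dV/dt with C = ε₀πR²/d = 1.251×10^-10 F, so I_d = (1.251×10^-10)(4.52×10^8) = 0.05655 A.
The field is uniform, so I_d,enc = I_d (r/R)² = (0.05655)(2.65/11.6)² = 2.95×10^-3 A.

2.95×10^-3 A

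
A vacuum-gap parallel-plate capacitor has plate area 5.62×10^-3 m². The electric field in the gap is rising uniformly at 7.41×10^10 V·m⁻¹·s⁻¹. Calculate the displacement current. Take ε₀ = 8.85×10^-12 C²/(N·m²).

The displacement current is ε₀ times dΦ_E/dt = ε₀ A dE/dt = (8.85×10^-12)(5.62×10^-3)(7.41×10^10) = 3.69×10^-3 A.

3.69×10^-3 A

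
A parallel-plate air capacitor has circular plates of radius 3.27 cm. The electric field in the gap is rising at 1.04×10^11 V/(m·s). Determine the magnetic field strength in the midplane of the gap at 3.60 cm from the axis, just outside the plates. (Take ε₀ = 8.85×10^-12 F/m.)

1.72×10^-8 T

Total displacement current: I_d = ε₀(πR²)(dE/dt) = (8.85×10^-12)(3.359×10^-3)(1.04×10^11) = 3.092×10^-3 A.
For r ≥ R the full I_d is enclosed: B = μ₀ I_d/(2πr) = (4π×10^-7)(3.092×10^-3)/(2π·0.0360) = 1.72×10^-8 T.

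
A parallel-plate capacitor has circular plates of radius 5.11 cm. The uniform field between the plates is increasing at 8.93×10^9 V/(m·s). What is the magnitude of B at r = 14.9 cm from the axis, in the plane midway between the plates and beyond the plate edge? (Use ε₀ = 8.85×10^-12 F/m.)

I_d = ε₀ dΦ_E/dt = ε₀ πR² (dE/dt) = (8.85×10^-12)(8.203×10^-3)(8.93×10^9) = 6.483×10^-4 A through the full plate area.
For r ≥ R the full I_d is enclosed: B = μ₀ I_d/(2πr) = (4π×10^-7)(6.483×10^-4)/(2π·0.149) = 8.70×10^-10 T.

8.70×10^-10 T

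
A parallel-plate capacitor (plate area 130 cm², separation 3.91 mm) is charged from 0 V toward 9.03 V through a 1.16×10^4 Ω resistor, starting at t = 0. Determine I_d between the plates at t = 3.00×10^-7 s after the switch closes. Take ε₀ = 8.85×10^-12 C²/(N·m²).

C = ε₀A/d = (8.85×10^-12)(0.0130)/(3.91×10^-3) = 2.942×10^-11 F, so τ = RC = 3.413×10^-7 s.
The conduction current is I(t) = (V₀/R) e^(−t/τ), and the displacement current between the plates equals it.
t/τ = 0.8790; I_d = (9.03/1.16×10^4) · e^(−0.8790) = (7.784×10^-4)(0.4152) = 3.23×10^-4 A.

3.23×10^-4 A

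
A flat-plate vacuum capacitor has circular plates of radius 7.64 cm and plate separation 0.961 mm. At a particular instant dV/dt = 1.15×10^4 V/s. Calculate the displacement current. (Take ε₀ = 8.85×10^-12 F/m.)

The field between the plates is E = V/d, so dE/dt = (1.15×10^4)/(9.61×10^-4 m) = 1.197×10^7 V/(m·s).
I_d = ε₀ A (dE/dt) = (8.85×10^-12)(0.01834)(1.197×10^7) = 1.94×10^-6 A.

1.94×10^-6 A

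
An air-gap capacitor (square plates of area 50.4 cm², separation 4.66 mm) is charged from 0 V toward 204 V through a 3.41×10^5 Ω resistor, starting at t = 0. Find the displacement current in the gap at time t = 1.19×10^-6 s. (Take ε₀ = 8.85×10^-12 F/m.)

4.15×10^-4 A

C = ε₀A/d = (8.85×10^-12)(5.04×10^-3)/(4.66×10^-3) = 9.572×10^-12 F and τ = RC = 3.264×10^-6 s. I_d in the gap equals the RC charging current.
I_d(t) = (V₀/R) e^(−t/τ) = 5.982×10^-4 · e^(−0.3646) = 4.15×10^-4 A.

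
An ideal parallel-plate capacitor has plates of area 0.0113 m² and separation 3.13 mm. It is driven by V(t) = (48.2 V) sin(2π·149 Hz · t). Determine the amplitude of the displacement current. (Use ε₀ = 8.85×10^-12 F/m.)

1.44×10^-6 A

The displacement current equals the conduction current C dV/dt, which peaks at C V₀ ω.
With C = ε₀A/d = (8.85×10^-12)(0.0113)/(3.13×10^-3) = 3.195×10^-11 F and ω = 2πf = 936.2 rad/s, I_d,max = (3.195×10^-11)(48.2)(936.2) = 1.44×10^-6 A.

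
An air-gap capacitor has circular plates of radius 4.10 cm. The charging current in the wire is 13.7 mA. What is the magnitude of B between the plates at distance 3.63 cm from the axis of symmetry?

By continuity the displacement current in the gap matches the conduction current: I_d = 0.0137 A.
An Ampèrian loop of radius r encloses a fraction (r/R)² of I_d. Then B·2πr = μ₀ I_d (r/R)², giving B = μ₀ I_d r/(2πR²) = 5.92×10^-8 T.

5.92×10^-8 T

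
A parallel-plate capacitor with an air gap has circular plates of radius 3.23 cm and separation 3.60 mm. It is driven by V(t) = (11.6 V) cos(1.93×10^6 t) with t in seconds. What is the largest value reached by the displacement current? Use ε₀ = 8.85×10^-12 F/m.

1.80×10^-4 A

(dE/dt)_max = V₀ω/d = 6.219×10^9 V/(m·s); ω = 1.93×10^6 rad/s.
I_d,max = ε₀ A (dE/dt)_max = (8.85×10^-12)(3.278×10^-3)(6.219×10^9) = 1.80×10^-4 A.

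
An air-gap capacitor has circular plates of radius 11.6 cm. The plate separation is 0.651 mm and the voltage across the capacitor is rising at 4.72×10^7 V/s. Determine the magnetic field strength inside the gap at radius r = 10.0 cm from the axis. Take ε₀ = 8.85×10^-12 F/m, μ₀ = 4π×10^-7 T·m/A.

4.03×10^-8 T

dE/dt = (dV/dt)/d = 7.250×10^10 V/(m·s); I_d = ε₀(πR²)(dE/dt) = (8.85×10^-12)(0.04227)(7.250×10^10) = 0.02712 A.
For r < R the Ampère–Maxwell law gives B(2πr) = μ₀ I_d (r²/R²), so B = μ₀ I_d r/(2πR²) = (4π×10^-7)(0.02712)(0.100)/(2π·0.116²) = 4.03×10^-8 T.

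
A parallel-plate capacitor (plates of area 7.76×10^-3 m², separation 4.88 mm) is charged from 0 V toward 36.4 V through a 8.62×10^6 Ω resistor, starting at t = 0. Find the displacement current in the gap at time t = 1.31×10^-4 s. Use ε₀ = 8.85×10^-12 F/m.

1.43×10^-6 A

C = ε₀A/d = (8.85×10^-12)(7.76×10^-3)/(4.88×10^-3) = 1.407×10^-11 F, so τ = RC = 1.213×10^-4 s.
The conduction current is I(t) = (V₀/R) e^(−t/τ), and the displacement current between the plates equals it.
t/τ = 1.080; I_d = (36.4/8.62×10^6) · e^(−1.080) = (4.223×10^-6)(0.3396) = 1.43×10^-6 A.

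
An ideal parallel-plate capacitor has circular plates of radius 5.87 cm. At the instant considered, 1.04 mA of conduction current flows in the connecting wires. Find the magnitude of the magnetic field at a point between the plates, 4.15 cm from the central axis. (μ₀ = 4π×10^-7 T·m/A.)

2.51×10^-9 T

Between the plates the displacement current equals the wire current: I_d = 1.04 mA = 1.04×10^-3 A.
An Ampèrian loop of radius r encloses a fraction (r/R)² of I_d. Then B·2πr = μ₀ I_d (r/R)², giving B = μ₀ I_d r/(2πR²) = 2.51×10^-9 T.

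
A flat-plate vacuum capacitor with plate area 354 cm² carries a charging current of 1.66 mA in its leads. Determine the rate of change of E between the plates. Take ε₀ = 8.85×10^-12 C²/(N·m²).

By continuity, I_d in the gap equals the 1.66 mA flowing in the wire.
Since I_d = ε₀ A dE/dt, dE/dt = I_d/(ε₀A) = (1.66×10^-3)/((8.85×10^-12)(0.0354)) = 5.30×10^9 V/(m·s).

5.30×10^9 V/(m·s)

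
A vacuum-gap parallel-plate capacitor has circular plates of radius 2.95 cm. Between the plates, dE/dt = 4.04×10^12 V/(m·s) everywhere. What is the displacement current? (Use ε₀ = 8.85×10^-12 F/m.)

0.0978 A

The displacement current is ε₀ times dΦ_E/dt = ε₀ A dE/dt = (8.85×10^-12)(2.734×10^-3)(4.04×10^12) = 0.0978 A.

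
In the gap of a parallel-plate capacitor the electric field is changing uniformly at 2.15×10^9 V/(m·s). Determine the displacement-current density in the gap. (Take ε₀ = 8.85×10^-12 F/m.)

J_d = ε₀ dE/dt = (8.85×10^-12)(2.15×10^9) = 0.0190 A/m².

0.0190 A/m²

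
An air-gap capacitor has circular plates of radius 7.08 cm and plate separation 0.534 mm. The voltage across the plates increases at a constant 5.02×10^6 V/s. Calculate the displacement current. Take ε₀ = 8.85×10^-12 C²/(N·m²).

C = ε₀A/d = (8.85×10^-12)(0.01575)/(5.34×10^-4) = 2.610×10^-10 F.
I_d = C dV/dt = (2.610×10^-10)(5.02×10^6) = 1.31×10^-3 A.

1.31×10^-3 A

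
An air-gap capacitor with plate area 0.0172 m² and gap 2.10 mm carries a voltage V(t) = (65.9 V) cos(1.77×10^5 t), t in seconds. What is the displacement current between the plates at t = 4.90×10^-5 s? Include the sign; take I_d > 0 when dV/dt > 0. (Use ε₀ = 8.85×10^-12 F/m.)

-5.77×10^-4 A

dV/dt = (65.9)(1.77×10^5)·−sin(8.673) = -7.966×10^6 V/s.
I_d = C dV/dt with C = ε₀A/d = (8.85×10^-12)(0.0172)/(2.10×10^-3) = 7.249×10^-11 F, so I_d = (7.249×10^-11)(-7.966×10^6) = -5.77×10^-4 A.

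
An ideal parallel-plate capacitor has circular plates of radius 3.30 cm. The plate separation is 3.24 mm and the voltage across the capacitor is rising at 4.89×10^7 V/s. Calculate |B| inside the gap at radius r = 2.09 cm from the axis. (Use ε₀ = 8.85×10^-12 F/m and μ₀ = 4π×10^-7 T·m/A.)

I_d = C dV/dt with C = ε₀πR²/d = 9.344×10^-12 F, so I_d = (9.344×10^-12)(4.89×10^7) = 4.569×10^-4 A.
∮B·dl = μ₀ I_d,enc with I_d,enc = I_d r²/R² = 1.833×10^-4 A; so B = μ₀ I_d,enc/(2πr) = 1.75×10^-9 T.

1.75×10^-9 T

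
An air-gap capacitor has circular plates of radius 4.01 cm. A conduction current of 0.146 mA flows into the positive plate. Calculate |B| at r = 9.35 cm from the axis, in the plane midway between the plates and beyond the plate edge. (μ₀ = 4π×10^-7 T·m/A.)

Between the plates the displacement current equals the wire current: I_d = 0.146 mA = 1.46×10^-4 A.
With r > R the enclosed displacement current is the full I_d; B = μ₀ I_d / (2πr) = 3.12×10^-10 T.

3.12×10^-10 T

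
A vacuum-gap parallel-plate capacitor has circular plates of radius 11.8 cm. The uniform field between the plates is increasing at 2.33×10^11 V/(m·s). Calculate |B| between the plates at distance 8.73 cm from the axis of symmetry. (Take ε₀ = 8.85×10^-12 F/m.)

1.13×10^-7 T

Total displacement current: I_d = ε₀(πR²)(dE/dt) = (8.85×10^-12)(0.04374)(2.33×10^11) = 0.09019 A.
An Ampèrian loop of radius r encloses a fraction (r/R)² of I_d. Then B·2πr = μ₀ I_d (r/R)², giving B = μ₀ I_d r/(2πR²) = 1.13×10^-7 T.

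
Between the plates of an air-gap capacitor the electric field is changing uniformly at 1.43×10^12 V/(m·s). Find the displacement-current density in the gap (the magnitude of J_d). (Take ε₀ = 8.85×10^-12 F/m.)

J_d = ε₀ dE/dt = (8.85×10^-12)(1.43×10^12) = 12.7 A/m².

12.7 A/m²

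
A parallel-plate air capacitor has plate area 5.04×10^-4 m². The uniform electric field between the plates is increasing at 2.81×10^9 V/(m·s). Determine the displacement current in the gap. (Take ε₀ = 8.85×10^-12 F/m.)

With a uniform field, Φ_E = EA, so I_d = ε₀ A dE/dt = 1.25×10^-5 A.

1.25×10^-5 A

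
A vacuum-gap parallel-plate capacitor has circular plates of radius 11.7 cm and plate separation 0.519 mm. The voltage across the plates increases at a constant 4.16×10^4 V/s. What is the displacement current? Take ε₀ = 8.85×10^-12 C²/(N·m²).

3.05×10^-5 A

E = V/d so dE/dt = (dV/dt)/d = 8.015×10^7 V/(m·s), and I_d = ε₀ A dE/dt = (8.85×10^-12)(0.04301)(8.015×10^7) = 3.05×10^-5 A.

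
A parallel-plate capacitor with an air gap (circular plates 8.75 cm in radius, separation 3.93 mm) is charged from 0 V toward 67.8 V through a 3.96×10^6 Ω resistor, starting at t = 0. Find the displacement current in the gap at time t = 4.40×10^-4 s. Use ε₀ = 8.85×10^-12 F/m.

2.20×10^-6 A

With C = ε₀A/d = (8.85×10^-12)(0.02405)/(3.93×10^-3) = 5.416×10^-11 F, the time constant is τ = RC = 2.145×10^-4 s, so t/τ = 2.051 and e^(−t/τ) = 0.1286.
I_d = I_cond = (V₀/R) e^(−t/τ) = (1.712×10^-5)(0.1286) = 2.20×10^-6 A.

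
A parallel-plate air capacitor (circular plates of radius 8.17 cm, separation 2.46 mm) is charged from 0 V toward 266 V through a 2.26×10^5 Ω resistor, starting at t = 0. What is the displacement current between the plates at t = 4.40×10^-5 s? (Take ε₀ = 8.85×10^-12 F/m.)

With C = ε₀A/d = (8.85×10^-12)(0.02097)/(2.46×10^-3) = 7.544×10^-11 F, the time constant is τ = RC = 1.705×10^-5 s, so t/τ = 2.581 and e^(−t/τ) = 0.07570.
I_d = I_cond = (V₀/R) e^(−t/τ) = (1.177×10^-3)(0.07570) = 8.91×10^-5 A.

8.91×10^-5 A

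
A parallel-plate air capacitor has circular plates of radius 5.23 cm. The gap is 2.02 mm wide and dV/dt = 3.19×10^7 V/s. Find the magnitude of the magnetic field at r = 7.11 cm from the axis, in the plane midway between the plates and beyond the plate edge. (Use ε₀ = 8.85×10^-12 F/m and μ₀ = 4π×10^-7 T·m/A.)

3.38×10^-9 T

dE/dt = (dV/dt)/d = 1.579×10^10 V/(m·s); I_d = ε₀(πR²)(dE/dt) = (8.85×10^-12)(8.593×10^-3)(1.579×10^10) = 1.201×10^-3 A.
For r ≥ R the full I_d is enclosed: B = μ₀ I_d/(2πr) = (4π×10^-7)(1.201×10^-3)/(2π·0.0711) = 3.38×10^-9 T.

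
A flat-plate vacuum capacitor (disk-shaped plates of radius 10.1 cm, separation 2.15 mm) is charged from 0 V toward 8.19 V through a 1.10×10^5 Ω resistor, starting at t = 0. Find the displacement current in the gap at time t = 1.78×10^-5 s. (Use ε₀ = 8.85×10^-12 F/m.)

C = ε₀A/d = (8.85×10^-12)(0.03205)/(2.15×10^-3) = 1.319×10^-10 F, so τ = RC = 1.451×10^-5 s.
The conduction current is I(t) = (V₀/R) e^(−t/τ), and the displacement current between the plates equals it.
t/τ = 1.227; I_d = (8.19/1.10×10^5) · e^(−1.227) = (7.445×10^-5)(0.2932) = 2.18×10^-5 A.

2.18×10^-5 A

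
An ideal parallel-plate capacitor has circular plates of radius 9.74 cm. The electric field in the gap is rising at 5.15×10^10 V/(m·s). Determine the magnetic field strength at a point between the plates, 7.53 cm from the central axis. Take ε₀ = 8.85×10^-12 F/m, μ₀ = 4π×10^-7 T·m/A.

2.16×10^-8 T

Total displacement current: I_d = ε₀(πR²)(dE/dt) = (8.85×10^-12)(0.02980)(5.15×10^10) = 0.01358 A.
For r < R the Ampère–Maxwell law gives B(2πr) = μ₀ I_d (r²/R²), so B = μ₀ I_d r/(2πR²) = (4π×10^-7)(0.01358)(0.0753)/(2π·0.0974²) = 2.16×10^-8 T.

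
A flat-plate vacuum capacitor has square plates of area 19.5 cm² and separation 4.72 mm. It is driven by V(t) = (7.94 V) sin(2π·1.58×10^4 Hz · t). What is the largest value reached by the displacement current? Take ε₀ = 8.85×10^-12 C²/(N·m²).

2.88×10^-6 A

C = ε₀A/d = (8.85×10^-12)(1.95×10^-3)/(4.72×10^-3) = 3.656×10^-12 F; ω = 2πf = 9.927×10^4 rad/s.
I_d = C dV/dt, so |I_d|_max = C V₀ ω = (3.656×10^-12)(7.94)(9.927×10^4) = 2.88×10^-6 A.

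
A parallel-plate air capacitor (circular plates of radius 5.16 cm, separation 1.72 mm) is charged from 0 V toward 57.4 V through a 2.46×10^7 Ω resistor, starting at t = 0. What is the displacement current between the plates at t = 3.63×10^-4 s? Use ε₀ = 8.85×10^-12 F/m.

1.66×10^-6 A

With C = ε₀A/d = (8.85×10^-12)(8.365×10^-3)/(1.72×10^-3) = 4.304×10^-11 F, the time constant is τ = RC = 1.059×10^-3 s, so t/τ = 0.3428 and e^(−t/τ) = 0.7098.
I_d = I_cond = (V₀/R) e^(−t/τ) = (2.333×10^-6)(0.7098) = 1.66×10^-6 A.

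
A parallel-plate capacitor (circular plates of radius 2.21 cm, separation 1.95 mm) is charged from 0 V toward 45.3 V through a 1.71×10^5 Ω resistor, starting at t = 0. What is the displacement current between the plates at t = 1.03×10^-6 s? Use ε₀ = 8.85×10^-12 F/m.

C = ε₀A/d = (8.85×10^-12)(1.534×10^-3)/(1.95×10^-3) = 6.962×10^-12 F and τ = RC = 1.191×10^-6 s. I_d in the gap equals the RC charging current.
I_d(t) = (V₀/R) e^(−t/τ) = 2.649×10^-4 · e^(−0.8648) = 1.12×10^-4 A.

1.12×10^-4 A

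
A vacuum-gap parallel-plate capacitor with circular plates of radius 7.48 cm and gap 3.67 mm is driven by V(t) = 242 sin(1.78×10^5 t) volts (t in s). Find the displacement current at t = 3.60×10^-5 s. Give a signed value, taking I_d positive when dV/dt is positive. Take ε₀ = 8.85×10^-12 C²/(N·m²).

C = ε₀A/d = (8.85×10^-12)(0.01758)/(3.67×10^-3) = 4.239×10^-11 F. dV/dt = V₀ω·cos(ωt); at ωt = 6.408 rad this factor is 0.9922.
I_d = C dV/dt = (4.239×10^-11)(242)(1.78×10^5)(0.9922) = 1.81×10^-3 A.

1.81×10^-3 A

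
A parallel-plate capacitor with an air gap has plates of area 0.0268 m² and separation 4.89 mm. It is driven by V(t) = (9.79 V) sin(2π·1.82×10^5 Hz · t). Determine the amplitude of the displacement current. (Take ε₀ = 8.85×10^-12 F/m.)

5.43×10^-4 A

(dE/dt)_max = V₀ω/d = 2.290×10^9 V/(m·s); ω = 2πf = 1.144×10^6 rad/s.
I_d,max = ε₀ A (dE/dt)_max = (8.85×10^-12)(0.0268)(2.290×10^9) = 5.43×10^-4 A.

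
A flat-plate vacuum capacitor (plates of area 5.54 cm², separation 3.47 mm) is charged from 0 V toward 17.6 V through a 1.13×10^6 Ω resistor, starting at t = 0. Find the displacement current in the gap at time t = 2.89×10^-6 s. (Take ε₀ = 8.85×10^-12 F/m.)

C = ε₀A/d = (8.85×10^-12)(5.54×10^-4)/(3.47×10^-3) = 1.413×10^-12 F, so τ = RC = 1.597×10^-6 s.
The conduction current is I(t) = (V₀/R) e^(−t/τ), and the displacement current between the plates equals it.
t/τ = 1.810; I_d = (17.6/1.13×10^6) · e^(−1.810) = (1.558×10^-5)(0.1637) = 2.55×10^-6 A.

2.55×10^-6 A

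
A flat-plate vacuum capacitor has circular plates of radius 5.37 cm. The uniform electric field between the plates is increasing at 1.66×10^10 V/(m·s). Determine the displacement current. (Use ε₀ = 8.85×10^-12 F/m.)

1.33×10^-3 A

I_d = ε₀ A (dE/dt) = (8.85×10^-12)(9.059×10^-3 m²)(1.66×10^10) = 1.33×10^-3 A.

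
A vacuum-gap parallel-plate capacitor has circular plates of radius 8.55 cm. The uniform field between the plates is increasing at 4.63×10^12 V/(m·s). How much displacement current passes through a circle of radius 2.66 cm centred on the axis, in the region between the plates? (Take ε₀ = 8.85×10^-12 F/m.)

Through the whole plate area (πR² = 0.02297 m²), I_d = ε₀ πR² dE/dt = 0.9412 A.
The field is uniform, so I_d,enc = I_d (r/R)² = (0.9412)(2.66/8.55)² = 0.0911 A.

0.0911 A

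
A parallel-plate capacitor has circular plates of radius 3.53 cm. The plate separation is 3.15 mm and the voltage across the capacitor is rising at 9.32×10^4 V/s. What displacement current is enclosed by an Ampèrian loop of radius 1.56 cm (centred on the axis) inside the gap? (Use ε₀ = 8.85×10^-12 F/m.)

dE/dt = (dV/dt)/d = 2.959×10^7 V/(m·s); I_d = ε₀(πR²)(dE/dt) = (8.85×10^-12)(3.915×10^-3)(2.959×10^7) = 1.025×10^-6 A.
Through an area πr² the displacement current is I_d·(πr²/πR²) = I_d (r/R)² = 2.00×10^-7 A.

2.00×10^-7 A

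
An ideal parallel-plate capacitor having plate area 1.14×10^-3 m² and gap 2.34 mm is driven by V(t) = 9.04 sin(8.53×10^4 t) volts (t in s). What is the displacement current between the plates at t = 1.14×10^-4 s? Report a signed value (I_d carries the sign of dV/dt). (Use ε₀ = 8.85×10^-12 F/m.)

-3.18×10^-6 A

C = ε₀A/d = (8.85×10^-12)(1.14×10^-3)/(2.34×10^-3) = 4.312×10^-12 F. dV/dt = V₀ω·cos(ωt); at ωt = 9.7242 rad this factor is -0.9555.
I_d = C dV/dt = (4.312×10^-12)(9.04)(8.53×10^4)(-0.9555) = -3.18×10^-6 A.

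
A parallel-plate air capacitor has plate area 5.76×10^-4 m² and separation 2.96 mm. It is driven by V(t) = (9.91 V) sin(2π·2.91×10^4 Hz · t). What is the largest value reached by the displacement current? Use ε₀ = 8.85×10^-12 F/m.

The displacement current equals the conduction current C dV/dt, which peaks at C V₀ ω.
With C = ε₀A/d = (8.85×10^-12)(5.76×10^-4)/(2.96×10^-3) = 1.722×10^-12 F and ω = 2πf = 1.828×10^5 rad/s, I_d,max = (1.722×10^-12)(9.91)(1.828×10^5) = 3.12×10^-6 A.

3.12×10^-6 A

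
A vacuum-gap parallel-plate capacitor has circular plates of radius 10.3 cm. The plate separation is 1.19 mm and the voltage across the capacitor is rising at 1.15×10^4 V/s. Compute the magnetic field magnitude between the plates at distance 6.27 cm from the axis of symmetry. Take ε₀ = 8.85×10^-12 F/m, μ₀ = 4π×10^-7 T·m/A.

I_d = C dV/dt with C = ε₀πR²/d = 2.479×10^-10 F, so I_d = (2.479×10^-10)(1.15×10^4) = 2.851×10^-6 A.
An Ampèrian loop of radius r encloses a fraction (r/R)² of I_d. Then B·2πr = μ₀ I_d (r/R)², giving B = μ₀ I_d r/(2πR²) = 3.37×10^-12 T.

3.37×10^-12 T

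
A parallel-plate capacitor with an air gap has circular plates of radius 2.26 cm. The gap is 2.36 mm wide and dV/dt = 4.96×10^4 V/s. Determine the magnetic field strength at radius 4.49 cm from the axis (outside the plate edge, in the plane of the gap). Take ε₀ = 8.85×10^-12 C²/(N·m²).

With E = V/d, dE/dt = 2.102×10^7 V/(m·s) and πR² = 1.605×10^-3 m², giving I_d = ε₀ πR² dE/dt = 2.986×10^-7 A.
Outside the plates the loop encloses all of I_d, so B·2πr = μ₀ I_d and B = 1.33×10^-12 T.

1.33×10^-12 T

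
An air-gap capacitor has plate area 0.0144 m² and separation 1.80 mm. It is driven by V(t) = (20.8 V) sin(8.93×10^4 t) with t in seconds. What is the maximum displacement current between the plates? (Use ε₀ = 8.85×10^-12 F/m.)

The displacement current equals the conduction current C dV/dt, which peaks at C V₀ ω.
With C = ε₀A/d = (8.85×10^-12)(0.0144)/(1.80×10^-3) = 7.080×10^-11 F and ω = 8.93×10^4 rad/s, I_d,max = (7.080×10^-11)(20.8)(8.93×10^4) = 1.32×10^-4 A.

1.32×10^-4 A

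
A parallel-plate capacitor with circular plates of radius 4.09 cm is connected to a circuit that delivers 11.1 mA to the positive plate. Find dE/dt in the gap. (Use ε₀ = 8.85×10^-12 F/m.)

The displacement current between the plates equals the conduction current, I_d = 11.1 mA.
Then dE/dt = I_d/(ε₀A) = 2.39×10^11 V/(m·s).

2.39×10^11 V/(m·s)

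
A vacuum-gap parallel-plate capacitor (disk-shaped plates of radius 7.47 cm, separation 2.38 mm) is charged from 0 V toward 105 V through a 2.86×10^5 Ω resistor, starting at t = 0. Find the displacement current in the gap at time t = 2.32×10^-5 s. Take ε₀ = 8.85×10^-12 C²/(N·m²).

1.06×10^-4 A

C = ε₀A/d = (8.85×10^-12)(0.01753)/(2.38×10^-3) = 6.519×10^-11 F and τ = RC = 1.864×10^-5 s. I_d in the gap equals the RC charging current.
I_d(t) = (V₀/R) e^(−t/τ) = 3.671×10^-4 · e^(−1.245) = 1.06×10^-4 A.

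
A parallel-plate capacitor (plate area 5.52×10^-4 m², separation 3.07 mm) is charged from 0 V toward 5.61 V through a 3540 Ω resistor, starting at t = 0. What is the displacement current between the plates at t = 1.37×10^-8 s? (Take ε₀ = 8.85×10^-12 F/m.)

With C = ε₀A/d = (8.85×10^-12)(5.52×10^-4)/(3.07×10^-3) = 1.591×10^-12 F, the time constant is τ = RC = 5.632×10^-9 s, so t/τ = 2.433 and e^(−t/τ) = 0.08777.
I_d = I_cond = (V₀/R) e^(−t/τ) = (1.585×10^-3)(0.08777) = 1.39×10^-4 A.

1.39×10^-4 A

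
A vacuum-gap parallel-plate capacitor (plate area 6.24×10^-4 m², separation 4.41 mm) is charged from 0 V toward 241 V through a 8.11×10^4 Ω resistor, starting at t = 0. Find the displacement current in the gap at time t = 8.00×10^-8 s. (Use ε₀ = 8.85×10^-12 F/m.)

1.35×10^-3 A

C = ε₀A/d = (8.85×10^-12)(6.24×10^-4)/(4.41×10^-3) = 1.252×10^-12 F, so τ = RC = 1.015×10^-7 s.
The conduction current is I(t) = (V₀/R) e^(−t/τ), and the displacement current between the plates equals it.
t/τ = 0.7882; I_d = (241/8.11×10^4) · e^(−0.7882) = (2.972×10^-3)(0.4547) = 1.35×10^-3 A.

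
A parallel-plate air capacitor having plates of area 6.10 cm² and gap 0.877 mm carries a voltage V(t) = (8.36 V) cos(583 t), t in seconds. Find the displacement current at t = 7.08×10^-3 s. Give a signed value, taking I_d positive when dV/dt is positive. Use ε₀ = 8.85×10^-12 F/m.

2.50×10^-8 A

C = ε₀A/d = (8.85×10^-12)(6.10×10^-4)/(8.77×10^-4) = 6.156×10^-12 F. dV/dt = V₀ω·−sin(ωt); at ωt = 4.12764 rad this factor is 0.8339.
I_d = C dV/dt = (6.156×10^-12)(8.36)(583)(0.8339) = 2.50×10^-8 A.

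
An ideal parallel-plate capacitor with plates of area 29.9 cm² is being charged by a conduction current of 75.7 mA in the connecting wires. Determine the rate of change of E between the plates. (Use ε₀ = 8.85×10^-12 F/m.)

2.86×10^12 V/(m·s)

By continuity, I_d in the gap equals the 75.7 mA flowing in the wire.
Then dE/dt = I_d/(ε₀A) = 2.86×10^12 V/(m·s).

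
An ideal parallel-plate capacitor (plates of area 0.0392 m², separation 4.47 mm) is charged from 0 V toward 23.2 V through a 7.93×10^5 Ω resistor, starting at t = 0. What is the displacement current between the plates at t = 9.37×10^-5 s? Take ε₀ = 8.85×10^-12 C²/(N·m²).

6.38×10^-6 A

With C = ε₀A/d = (8.85×10^-12)(0.0392)/(4.47×10^-3) = 7.761×10^-11 F, the time constant is τ = RC = 6.154×10^-5 s, so t/τ = 1.523 and e^(−t/τ) = 0.2181.
I_d = I_cond = (V₀/R) e^(−t/τ) = (2.926×10^-5)(0.2181) = 6.38×10^-6 A.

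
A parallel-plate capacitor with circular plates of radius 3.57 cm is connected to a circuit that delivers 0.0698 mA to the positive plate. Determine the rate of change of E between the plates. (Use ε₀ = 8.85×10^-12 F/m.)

Charge continuity gives I_d = I = 6.98×10^-5 A between the plates.
Inverting I_d = ε₀ A dE/dt gives dE/dt = 6.98×10^-5 / (8.85×10^-12 · 4.004×10^-3) = 1.97×10^9 V/(m·s).

1.97×10^9 V/(m·s)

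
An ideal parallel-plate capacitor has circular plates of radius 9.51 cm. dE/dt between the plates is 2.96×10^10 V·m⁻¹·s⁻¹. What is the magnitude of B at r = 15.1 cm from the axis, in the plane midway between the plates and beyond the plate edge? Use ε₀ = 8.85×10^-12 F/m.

9.86×10^-9 T

Through the whole plate area (πR² = 0.02841 m²), I_d = ε₀ πR² dE/dt = 7.442×10^-3 A.
With r > R the enclosed displacement current is the full I_d; B = μ₀ I_d / (2πr) = 9.86×10^-9 T.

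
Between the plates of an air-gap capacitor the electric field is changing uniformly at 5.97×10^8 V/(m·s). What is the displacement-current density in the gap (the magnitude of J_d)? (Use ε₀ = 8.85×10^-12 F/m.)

5.28×10^-3 A/m²

J_d = ε₀ dE/dt = (8.85×10^-12)(5.97×10^8) = 5.28×10^-3 A/m².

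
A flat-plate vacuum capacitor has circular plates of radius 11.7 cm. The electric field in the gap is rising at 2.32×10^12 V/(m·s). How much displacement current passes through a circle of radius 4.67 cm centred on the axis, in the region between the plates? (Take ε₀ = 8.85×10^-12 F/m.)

Through the whole plate area (πR² = 0.04301 m²), I_d = ε₀ πR² dE/dt = 0.8831 A.
Through an area πr² the displacement current is I_d·(πr²/πR²) = I_d (r/R)² = 0.141 A.

0.141 A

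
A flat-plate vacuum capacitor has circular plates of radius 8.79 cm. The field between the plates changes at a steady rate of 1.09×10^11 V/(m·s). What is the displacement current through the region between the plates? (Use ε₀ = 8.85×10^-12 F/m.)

With a uniform field, Φ_E = EA, so I_d = ε₀ A dE/dt = 0.0234 A.

0.0234 A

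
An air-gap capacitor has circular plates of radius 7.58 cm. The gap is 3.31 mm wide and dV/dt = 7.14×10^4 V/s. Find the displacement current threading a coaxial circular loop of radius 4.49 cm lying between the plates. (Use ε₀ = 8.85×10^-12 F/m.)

1.21×10^-6 A

With E = V/d, dE/dt = 2.157×10^7 V/(m·s) and πR² = 0.01805 m², giving I_d = ε₀ πR² dE/dt = 3.446×10^-6 A.
The field is uniform, so I_d,enc = I_d (r/R)² = (3.446×10^-6)(4.49/7.58)² = 1.21×10^-6 A.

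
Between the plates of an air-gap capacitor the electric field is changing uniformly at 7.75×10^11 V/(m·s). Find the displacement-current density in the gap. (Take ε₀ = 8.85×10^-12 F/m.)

J_d = ε₀ dE/dt = (8.85×10^-12)(7.75×10^11) = 6.86 A/m².

6.86 A/m²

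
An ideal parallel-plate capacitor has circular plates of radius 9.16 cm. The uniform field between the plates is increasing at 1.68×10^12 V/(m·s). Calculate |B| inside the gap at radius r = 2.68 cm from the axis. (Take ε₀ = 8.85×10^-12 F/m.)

2.50×10^-7 T

I_d = ε₀ dΦ_E/dt = ε₀ πR² (dE/dt) = (8.85×10^-12)(0.02636)(1.68×10^12) = 0.3919 A through the full plate area.
An Ampèrian loop of radius r encloses a fraction (r/R)² of I_d. Then B·2πr = μ₀ I_d (r/R)², giving B = μ₀ I_d r/(2πR²) = 2.50×10^-7 T.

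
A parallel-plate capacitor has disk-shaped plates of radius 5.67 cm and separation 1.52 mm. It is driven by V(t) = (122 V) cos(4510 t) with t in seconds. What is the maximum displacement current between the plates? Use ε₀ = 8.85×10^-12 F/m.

3.24×10^-5 A

C = ε₀A/d = (8.85×10^-12)(0.01010)/(1.52×10^-3) = 5.881×10^-11 F; ω = 4510 rad/s.
I_d = C dV/dt, so |I_d|_max = C V₀ ω = (5.881×10^-11)(122)(4510) = 3.24×10^-5 A.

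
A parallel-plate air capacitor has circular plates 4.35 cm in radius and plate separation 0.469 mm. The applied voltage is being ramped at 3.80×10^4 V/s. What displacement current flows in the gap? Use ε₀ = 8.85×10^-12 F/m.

4.26×10^-6 A

The displacement current equals the charging current C dV/dt. With C = ε₀A/d = (8.85×10^-12)(5.945×10^-3)/(4.69×10^-4) = 1.122×10^-10 F, I_d = (1.122×10^-10)(3.80×10^4) = 4.26×10^-6 A.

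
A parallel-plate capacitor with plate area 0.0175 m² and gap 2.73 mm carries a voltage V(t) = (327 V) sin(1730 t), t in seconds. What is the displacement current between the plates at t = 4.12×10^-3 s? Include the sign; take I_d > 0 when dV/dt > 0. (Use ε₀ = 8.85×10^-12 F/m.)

C = ε₀A/d = (8.85×10^-12)(0.0175)/(2.73×10^-3) = 5.673×10^-11 F. dV/dt = V₀ω·cos(ωt); at ωt = 7.1276 rad this factor is 0.6642.
I_d = C dV/dt = (5.673×10^-11)(327)(1730)(0.6642) = 2.13×10^-5 A.

2.13×10^-5 A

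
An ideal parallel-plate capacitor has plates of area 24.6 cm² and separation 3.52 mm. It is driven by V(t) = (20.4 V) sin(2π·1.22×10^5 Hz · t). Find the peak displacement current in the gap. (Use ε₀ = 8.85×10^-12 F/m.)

The displacement current equals the conduction current C dV/dt, which peaks at C V₀ ω.
With C = ε₀A/d = (8.85×10^-12)(2.46×10^-3)/(3.52×10^-3) = 6.185×10^-12 F and ω = 2πf = 7.665×10^5 rad/s, I_d,max = (6.185×10^-12)(20.4)(7.665×10^5) = 9.67×10^-5 A.

9.67×10^-5 A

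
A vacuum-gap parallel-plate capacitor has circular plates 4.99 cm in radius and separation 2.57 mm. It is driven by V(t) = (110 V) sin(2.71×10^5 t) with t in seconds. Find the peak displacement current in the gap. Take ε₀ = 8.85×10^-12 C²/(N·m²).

8.03×10^-4 A

(dE/dt)_max = V₀ω/d = 1.160×10^10 V/(m·s); ω = 2.71×10^5 rad/s.
I_d,max = ε₀ A (dE/dt)_max = (8.85×10^-12)(7.823×10^-3)(1.160×10^10) = 8.03×10^-4 A.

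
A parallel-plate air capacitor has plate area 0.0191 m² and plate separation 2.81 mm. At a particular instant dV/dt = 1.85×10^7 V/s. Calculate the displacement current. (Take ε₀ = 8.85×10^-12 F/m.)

1.11×10^-3 A

C = ε₀A/d = (8.85×10^-12)(0.0191)/(2.81×10^-3) = 6.015×10^-11 F.
I_d = C dV/dt = (6.015×10^-11)(1.85×10^7) = 1.11×10^-3 A.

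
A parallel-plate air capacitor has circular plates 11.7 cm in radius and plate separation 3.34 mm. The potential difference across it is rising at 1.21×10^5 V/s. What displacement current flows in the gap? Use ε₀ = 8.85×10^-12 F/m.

E = V/d so dE/dt = (dV/dt)/d = 3.623×10^7 V/(m·s), and I_d = ε₀ A dE/dt = (8.85×10^-12)(0.04301)(3.623×10^7) = 1.38×10^-5 A.

1.38×10^-5 A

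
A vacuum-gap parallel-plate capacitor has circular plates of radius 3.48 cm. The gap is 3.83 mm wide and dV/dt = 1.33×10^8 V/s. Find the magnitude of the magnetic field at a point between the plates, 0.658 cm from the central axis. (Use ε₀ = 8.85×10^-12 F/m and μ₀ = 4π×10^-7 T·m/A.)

With E = V/d, dE/dt = 3.473×10^10 V/(m·s) and πR² = 3.805×10^-3 m², giving I_d = ε₀ πR² dE/dt = 1.170×10^-3 A.
For r < R the Ampère–Maxwell law gives B(2πr) = μ₀ I_d (r²/R²), so B = μ₀ I_d r/(2πR²) = (4π×10^-7)(1.170×10^-3)(6.58×10^-3)/(2π·0.0348²) = 1.27×10^-9 T.

1.27×10^-9 T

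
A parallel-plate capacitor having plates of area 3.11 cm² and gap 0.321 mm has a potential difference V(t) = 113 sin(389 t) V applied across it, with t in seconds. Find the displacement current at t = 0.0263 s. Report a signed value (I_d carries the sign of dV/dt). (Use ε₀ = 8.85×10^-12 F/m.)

dE/dt = (V₀ω/d)·cos(ωt) with ωt = 10.2307 rad: (113)(389)(-0.6924)/(3.21×10^-4) = -9.482×10^7 V/(m·s).
I_d = ε₀ A dE/dt = (8.85×10^-12)(3.11×10^-4)(-9.482×10^7) = -2.61×10^-7 A.

-2.61×10^-7 A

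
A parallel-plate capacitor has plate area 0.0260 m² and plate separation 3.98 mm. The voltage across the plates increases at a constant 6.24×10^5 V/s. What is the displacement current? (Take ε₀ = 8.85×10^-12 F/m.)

3.61×10^-5 A

E = V/d so dE/dt = (dV/dt)/d = 1.568×10^8 V/(m·s), and I_d = ε₀ A dE/dt = (8.85×10^-12)(0.0260)(1.568×10^8) = 3.61×10^-5 A.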